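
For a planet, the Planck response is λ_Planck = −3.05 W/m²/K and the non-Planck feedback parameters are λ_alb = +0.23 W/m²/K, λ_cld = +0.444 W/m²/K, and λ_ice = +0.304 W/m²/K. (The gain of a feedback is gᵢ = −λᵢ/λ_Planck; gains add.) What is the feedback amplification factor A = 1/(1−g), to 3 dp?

Convert to gains: g_alb = 0.23/3.05 = 0.07541; g_cld = 0.444/3.05 = 0.1456; g_ice = 0.304/3.05 = 0.09967.
Total gain g = 0.32068.
A = 1/(1 − 0.32068) = 1.472.

1.472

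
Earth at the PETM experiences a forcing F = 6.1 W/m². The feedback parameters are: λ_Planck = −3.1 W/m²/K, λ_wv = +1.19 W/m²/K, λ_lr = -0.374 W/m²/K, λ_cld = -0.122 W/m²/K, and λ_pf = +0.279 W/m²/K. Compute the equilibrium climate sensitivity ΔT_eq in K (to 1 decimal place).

2.9 K

Net feedback parameter λ = (−3.1) + (+1.19) + (-0.374) + (-0.122) + (+0.279) = -2.127 W/m²/K.
ΔT = −F/λ = −6.1/(-2.127) = 2.9 K.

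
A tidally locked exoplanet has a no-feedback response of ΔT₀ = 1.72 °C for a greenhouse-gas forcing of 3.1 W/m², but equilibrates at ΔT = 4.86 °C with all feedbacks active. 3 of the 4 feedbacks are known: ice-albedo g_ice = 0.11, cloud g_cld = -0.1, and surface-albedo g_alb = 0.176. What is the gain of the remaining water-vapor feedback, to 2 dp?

0.46

Amplification A = ΔT/ΔT₀ = 4.86/1.72 = 2.826.
Total gain g = 1 − 1/A = 1 − 1/2.826 = 0.6461.
Known gains sum to 0.11 − 0.1 + 0.176 = 0.186.
g_wv = 0.6461 − 0.186 = 0.46.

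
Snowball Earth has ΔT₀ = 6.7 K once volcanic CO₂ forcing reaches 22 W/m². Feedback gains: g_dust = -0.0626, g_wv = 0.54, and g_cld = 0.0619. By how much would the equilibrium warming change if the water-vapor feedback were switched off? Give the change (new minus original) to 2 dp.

-7.85 K

Original: g = 0.5393, ΔT = 6.7/(1−0.5393) = 14.5431 K.
Without water-vapor: g' = -0.0007, ΔT' = 6.7/(1+0.0007) = 6.6953 K.
Change = 6.6953 − 14.5431 = -7.85 K.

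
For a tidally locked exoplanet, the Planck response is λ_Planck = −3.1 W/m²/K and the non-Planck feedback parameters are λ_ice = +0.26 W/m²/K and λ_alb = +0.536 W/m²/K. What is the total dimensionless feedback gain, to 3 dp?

0.257

Convert to gains: g_ice = 0.26/3.1 = 0.08387; g_alb = 0.536/3.1 = 0.1729.
Total gain g = 0.25677.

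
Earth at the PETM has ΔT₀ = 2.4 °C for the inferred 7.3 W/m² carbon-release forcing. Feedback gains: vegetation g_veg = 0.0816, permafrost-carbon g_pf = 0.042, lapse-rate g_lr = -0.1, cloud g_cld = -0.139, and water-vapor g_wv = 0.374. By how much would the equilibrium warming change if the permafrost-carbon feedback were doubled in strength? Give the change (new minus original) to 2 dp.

0.19 °C

Original: g = 0.2586, ΔT = 2.4/(1−0.2586) = 3.2371 °C.
With doubled permafrost-carbon: g' = 0.3006, ΔT' = 2.4/(1−0.3006) = 3.4315 °C.
Change = 3.4315 − 3.2371 = 0.19 °C.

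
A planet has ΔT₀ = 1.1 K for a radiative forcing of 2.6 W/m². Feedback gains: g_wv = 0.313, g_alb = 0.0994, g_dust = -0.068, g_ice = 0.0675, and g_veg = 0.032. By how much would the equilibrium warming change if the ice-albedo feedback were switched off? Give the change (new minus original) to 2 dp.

-0.21 K

Original: g = 0.4439, ΔT = 1.1/(1−0.4439) = 1.9781 K.
Without ice-albedo: g' = 0.3764, ΔT' = 1.1/(1−0.3764) = 1.7640 K.
Change = 1.7640 − 1.9781 = -0.21 K.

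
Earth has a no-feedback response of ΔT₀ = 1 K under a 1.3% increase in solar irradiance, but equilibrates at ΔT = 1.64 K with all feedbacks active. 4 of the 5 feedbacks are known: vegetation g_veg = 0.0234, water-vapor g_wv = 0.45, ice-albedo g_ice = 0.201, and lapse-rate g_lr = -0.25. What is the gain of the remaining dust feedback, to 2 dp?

Amplification A = ΔT/ΔT₀ = 1.64/1 = 1.64.
Total gain g = 1 − 1/A = 1 − 1/1.64 = 0.3902.
Known gains sum to 0.0234 + 0.45 + 0.201 − 0.25 = 0.4244.
g_dust = 0.3902 − 0.4244 = -0.03.

-0.03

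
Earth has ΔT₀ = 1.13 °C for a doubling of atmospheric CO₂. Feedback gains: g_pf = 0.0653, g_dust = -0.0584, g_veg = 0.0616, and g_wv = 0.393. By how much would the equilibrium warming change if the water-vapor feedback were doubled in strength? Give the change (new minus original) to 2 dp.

Original: g = 0.4615, ΔT = 1.13/(1−0.4615) = 2.0984 °C.
With doubled water-vapor: g' = 0.8545, ΔT' = 1.13/(1−0.8545) = 7.7663 °C.
Change = 7.7663 − 2.0984 = 5.67 °C.

5.67 °C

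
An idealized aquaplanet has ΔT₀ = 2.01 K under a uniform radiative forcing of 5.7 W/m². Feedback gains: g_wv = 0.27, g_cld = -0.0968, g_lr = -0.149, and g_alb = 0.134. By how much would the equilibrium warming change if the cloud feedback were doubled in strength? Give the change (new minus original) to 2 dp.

-0.25 K

Original: g = 0.1582, ΔT = 2.01/(1−0.1582) = 2.3877 K.
With doubled cloud: g' = 0.0614, ΔT' = 2.01/(1−0.0614) = 2.1415 K.
Change = 2.1415 − 2.3877 = -0.25 K.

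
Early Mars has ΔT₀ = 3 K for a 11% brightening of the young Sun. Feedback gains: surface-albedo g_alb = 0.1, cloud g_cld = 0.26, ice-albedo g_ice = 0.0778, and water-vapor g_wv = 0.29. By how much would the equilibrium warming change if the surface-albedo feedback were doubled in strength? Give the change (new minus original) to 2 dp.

Original: g = 0.7278, ΔT = 3/(1−0.7278) = 11.0213 K.
With doubled surface-albedo: g' = 0.8278, ΔT' = 3/(1−0.8278) = 17.4216 K.
Change = 17.4216 − 11.0213 = 6.40 K.

6.40 K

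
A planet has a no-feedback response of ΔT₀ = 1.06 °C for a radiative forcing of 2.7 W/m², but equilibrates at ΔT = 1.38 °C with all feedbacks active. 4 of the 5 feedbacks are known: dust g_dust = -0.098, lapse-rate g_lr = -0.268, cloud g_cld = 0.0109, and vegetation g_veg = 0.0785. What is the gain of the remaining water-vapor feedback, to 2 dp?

0.51

Amplification A = ΔT/ΔT₀ = 1.38/1.06 = 1.302.
Total gain g = 1 − 1/A = 1 − 1/1.302 = 0.232.
Known gains sum to -0.098 − 0.268 + 0.0109 + 0.0785 = -0.2766.
g_wv = 0.232 + 0.2766 = 0.51.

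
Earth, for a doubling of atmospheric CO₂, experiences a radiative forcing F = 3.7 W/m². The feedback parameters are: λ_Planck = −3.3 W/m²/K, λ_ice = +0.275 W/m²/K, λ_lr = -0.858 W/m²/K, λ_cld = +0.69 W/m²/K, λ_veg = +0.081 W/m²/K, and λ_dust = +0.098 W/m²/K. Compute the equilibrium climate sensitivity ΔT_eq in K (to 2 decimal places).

1.23 K

Net feedback parameter λ = (−3.3) + (+0.275) + (-0.858) + (+0.69) + (+0.081) + (+0.098) = -3.014 W/m²/K.
ΔT = −F/λ = −3.7/(-3.014) = 1.23 K.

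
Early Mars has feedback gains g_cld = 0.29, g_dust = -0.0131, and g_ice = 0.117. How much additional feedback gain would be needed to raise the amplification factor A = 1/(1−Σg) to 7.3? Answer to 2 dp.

0.47

Current total gain = 0.3939.
Target gain for A = 7.3: g* = 1 − 1/7.3 = 0.863.
Additional gain needed = 0.863 − 0.3939 = 0.47.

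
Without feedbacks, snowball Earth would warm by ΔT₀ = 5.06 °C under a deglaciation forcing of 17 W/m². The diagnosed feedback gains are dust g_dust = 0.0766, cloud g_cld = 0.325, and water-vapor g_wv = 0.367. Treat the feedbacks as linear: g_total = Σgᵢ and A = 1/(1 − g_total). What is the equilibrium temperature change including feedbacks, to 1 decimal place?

Total gain g = 0.0766 + 0.325 + 0.367 = 0.7686.
Amplification A = 1/(1 − 0.7686) = 4.322.
ΔT = 5.06 × 4.322 = 21.9 °C.

21.9 °C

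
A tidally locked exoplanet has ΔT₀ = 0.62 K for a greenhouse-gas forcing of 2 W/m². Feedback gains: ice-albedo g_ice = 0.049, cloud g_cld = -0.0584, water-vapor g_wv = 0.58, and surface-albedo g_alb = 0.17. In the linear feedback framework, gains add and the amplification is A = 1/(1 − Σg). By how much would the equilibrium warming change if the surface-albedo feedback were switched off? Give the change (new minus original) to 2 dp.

Original: g = 0.7406, ΔT = 0.62/(1−0.7406) = 2.3901 K.
Without surface-albedo: g' = 0.5706, ΔT' = 0.62/(1−0.5706) = 1.4439 K.
Change = 1.4439 − 2.3901 = -0.95 K.

-0.95 K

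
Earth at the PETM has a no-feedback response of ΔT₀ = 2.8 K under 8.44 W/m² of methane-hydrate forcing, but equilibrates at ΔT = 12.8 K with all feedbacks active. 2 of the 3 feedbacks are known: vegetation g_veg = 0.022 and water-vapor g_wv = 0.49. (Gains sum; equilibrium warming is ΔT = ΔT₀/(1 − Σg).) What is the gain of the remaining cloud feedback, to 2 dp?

Amplification A = ΔT/ΔT₀ = 12.8/2.8 = 4.571.
Total gain g = 1 − 1/A = 1 − 1/4.571 = 0.7812.
Known gains sum to 0.022 + 0.49 = 0.512.
g_cld = 0.7812 − 0.512 = 0.27.

0.27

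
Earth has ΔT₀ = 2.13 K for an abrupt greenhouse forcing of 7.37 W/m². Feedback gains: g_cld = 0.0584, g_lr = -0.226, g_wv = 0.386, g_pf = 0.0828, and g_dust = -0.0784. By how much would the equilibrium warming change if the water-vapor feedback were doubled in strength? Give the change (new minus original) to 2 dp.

Original: g = 0.2228, ΔT = 2.13/(1−0.2228) = 2.7406 K.
With doubled water-vapor: g' = 0.6088, ΔT' = 2.13/(1−0.6088) = 5.4448 K.
Change = 5.4448 − 2.7406 = 2.70 K.

2.70 K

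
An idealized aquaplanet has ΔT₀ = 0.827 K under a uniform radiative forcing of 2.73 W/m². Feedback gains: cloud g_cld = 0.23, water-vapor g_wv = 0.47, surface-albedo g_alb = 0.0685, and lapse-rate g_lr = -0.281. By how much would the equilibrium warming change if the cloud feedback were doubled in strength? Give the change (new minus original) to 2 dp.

Original: g = 0.4875, ΔT = 0.827/(1−0.4875) = 1.6137 K.
With doubled cloud: g' = 0.7175, ΔT' = 0.827/(1−0.7175) = 2.9274 K.
Change = 2.9274 − 1.6137 = 1.31 K.

1.31 K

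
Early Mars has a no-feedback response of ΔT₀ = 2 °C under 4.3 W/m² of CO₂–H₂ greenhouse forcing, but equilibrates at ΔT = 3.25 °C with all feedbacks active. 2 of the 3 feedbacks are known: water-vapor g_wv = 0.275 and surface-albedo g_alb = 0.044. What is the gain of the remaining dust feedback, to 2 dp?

Amplification A = ΔT/ΔT₀ = 3.25/2 = 1.625.
Total gain g = 1 − 1/A = 1 − 1/1.625 = 0.3846.
Known gains sum to 0.275 + 0.044 = 0.319.
g_dust = 0.3846 − 0.319 = 0.07.

0.07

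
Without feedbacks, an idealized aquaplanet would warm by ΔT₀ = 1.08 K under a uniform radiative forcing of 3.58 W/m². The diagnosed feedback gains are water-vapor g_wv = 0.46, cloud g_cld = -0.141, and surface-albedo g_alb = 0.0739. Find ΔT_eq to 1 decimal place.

Total gain g = 0.46 − 0.141 + 0.0739 = 0.3929.
Amplification A = 1/(1 − 0.3929) = 1.647.
ΔT = 1.08 × 1.647 = 1.8 K.

1.8 K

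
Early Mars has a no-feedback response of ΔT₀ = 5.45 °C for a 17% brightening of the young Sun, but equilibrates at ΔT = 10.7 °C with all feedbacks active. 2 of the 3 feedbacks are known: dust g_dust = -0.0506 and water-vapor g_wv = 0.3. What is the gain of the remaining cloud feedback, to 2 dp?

Amplification A = ΔT/ΔT₀ = 10.7/5.45 = 1.963.
Total gain g = 1 − 1/A = 1 − 1/1.963 = 0.4906.
Known gains sum to -0.0506 + 0.3 = 0.2494.
g_cld = 0.4906 − 0.2494 = 0.24.

0.24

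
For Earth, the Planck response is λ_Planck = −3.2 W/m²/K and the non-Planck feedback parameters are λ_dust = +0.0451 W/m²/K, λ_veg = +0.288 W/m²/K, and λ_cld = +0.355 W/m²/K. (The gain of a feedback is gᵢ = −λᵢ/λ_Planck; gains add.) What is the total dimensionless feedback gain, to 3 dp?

Convert to gains: g_dust = 0.0451/3.2 = 0.01409; g_veg = 0.288/3.2 = 0.09; g_cld = 0.355/3.2 = 0.1109.
Total gain g = 0.21499.

0.215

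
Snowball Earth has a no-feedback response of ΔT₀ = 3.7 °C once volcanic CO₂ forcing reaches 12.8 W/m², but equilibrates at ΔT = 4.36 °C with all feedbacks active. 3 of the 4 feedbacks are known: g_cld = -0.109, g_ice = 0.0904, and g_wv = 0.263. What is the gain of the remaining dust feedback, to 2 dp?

-0.09

Amplification A = ΔT/ΔT₀ = 4.36/3.7 = 1.178.
Total gain g = 1 − 1/A = 1 − 1/1.178 = 0.1511.
Known gains sum to -0.109 + 0.0904 + 0.263 = 0.2444.
g_dust = 0.1511 − 0.2444 = -0.09.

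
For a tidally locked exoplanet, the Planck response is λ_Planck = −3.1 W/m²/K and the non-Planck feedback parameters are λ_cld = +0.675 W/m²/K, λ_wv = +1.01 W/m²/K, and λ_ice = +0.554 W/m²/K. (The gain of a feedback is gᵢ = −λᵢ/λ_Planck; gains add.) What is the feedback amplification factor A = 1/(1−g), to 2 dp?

3.60

Convert to gains: g_cld = 0.675/3.1 = 0.2177; g_wv = 1.01/3.1 = 0.3258; g_ice = 0.554/3.1 = 0.1787.
Total gain g = 0.7222.
A = 1/(1 − 0.7222) = 3.60.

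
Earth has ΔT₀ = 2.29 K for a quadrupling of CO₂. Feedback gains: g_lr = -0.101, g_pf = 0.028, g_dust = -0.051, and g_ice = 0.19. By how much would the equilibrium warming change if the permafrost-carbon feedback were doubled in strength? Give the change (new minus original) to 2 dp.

0.08 K

Original: g = 0.066, ΔT = 2.29/(1−0.066) = 2.4518 K.
With doubled permafrost-carbon: g' = 0.094, ΔT' = 2.29/(1−0.094) = 2.5276 K.
Change = 2.5276 − 2.4518 = 0.08 K.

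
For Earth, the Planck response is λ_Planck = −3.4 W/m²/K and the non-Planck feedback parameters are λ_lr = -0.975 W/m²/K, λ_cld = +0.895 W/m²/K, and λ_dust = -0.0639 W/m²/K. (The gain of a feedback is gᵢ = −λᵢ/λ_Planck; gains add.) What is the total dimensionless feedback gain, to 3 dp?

-0.042

Convert to gains: g_lr = -0.975/3.4 = -0.2868; g_cld = 0.895/3.4 = 0.2632; g_dust = -0.0639/3.4 = -0.01879.
Total gain g = -0.04239.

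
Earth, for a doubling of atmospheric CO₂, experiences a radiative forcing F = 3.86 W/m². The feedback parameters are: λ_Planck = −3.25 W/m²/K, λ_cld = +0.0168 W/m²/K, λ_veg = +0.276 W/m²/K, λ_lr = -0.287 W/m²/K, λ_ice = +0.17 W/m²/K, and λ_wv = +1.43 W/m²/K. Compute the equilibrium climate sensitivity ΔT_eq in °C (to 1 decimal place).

Net feedback parameter λ = (−3.25) + (+0.0168) + (+0.276) + (-0.287) + (+0.17) + (+1.43) = -1.6442 W/m²/K.
ΔT = −F/λ = −3.86/(-1.6442) = 2.3 °C.

2.3 °C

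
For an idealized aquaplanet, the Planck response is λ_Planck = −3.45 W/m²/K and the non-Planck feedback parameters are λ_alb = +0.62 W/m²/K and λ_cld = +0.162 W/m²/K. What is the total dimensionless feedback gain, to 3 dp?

Convert to gains: g_alb = 0.62/3.45 = 0.1797; g_cld = 0.162/3.45 = 0.04696.
Total gain g = 0.22666.

0.227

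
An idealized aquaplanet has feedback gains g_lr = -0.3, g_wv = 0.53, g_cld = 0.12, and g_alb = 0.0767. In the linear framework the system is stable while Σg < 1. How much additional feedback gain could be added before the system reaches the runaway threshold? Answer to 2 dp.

Current total gain = -0.3 + 0.53 + 0.12 + 0.0767 = 0.4267.
Margin to runaway = 1 − 0.4267 = 0.57.

0.57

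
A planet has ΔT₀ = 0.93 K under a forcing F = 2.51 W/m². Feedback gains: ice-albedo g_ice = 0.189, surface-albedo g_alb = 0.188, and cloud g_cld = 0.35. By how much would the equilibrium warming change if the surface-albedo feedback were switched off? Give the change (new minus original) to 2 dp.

Original: g = 0.727, ΔT = 0.93/(1−0.727) = 3.4066 K.
Without surface-albedo: g' = 0.539, ΔT' = 0.93/(1−0.539) = 2.0174 K.
Change = 2.0174 − 3.4066 = -1.39 K.

-1.39 K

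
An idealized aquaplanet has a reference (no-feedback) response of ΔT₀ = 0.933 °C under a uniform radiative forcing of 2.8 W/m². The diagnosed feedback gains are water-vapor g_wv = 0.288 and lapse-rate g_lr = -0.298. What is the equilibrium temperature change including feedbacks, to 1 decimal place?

Total gain g = 0.288 − 0.298 = -0.01.
Amplification A = 1/(1 + 0.01) = 0.9901.
ΔT = 0.933 × 0.9901 = 0.9 °C.

0.9 °C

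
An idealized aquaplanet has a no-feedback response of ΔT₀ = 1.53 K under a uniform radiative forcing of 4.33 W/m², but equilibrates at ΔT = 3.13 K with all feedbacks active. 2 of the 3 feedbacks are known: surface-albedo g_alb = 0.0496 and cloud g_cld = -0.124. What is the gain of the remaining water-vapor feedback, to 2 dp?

Amplification A = ΔT/ΔT₀ = 3.13/1.53 = 2.046.
Total gain g = 1 − 1/A = 1 − 1/2.046 = 0.5112.
Known gains sum to 0.0496 − 0.124 = -0.0744.
g_wv = 0.5112 + 0.0744 = 0.59.

0.59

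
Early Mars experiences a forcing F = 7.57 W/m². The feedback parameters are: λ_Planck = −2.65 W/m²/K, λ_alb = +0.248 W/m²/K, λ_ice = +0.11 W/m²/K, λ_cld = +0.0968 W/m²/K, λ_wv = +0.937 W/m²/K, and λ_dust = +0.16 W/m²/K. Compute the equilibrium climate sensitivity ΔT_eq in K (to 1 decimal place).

Net feedback parameter λ = (−2.65) + (+0.248) + (+0.11) + (+0.0968) + (+0.937) + (+0.16) = -1.0982 W/m²/K.
ΔT = −F/λ = −7.57/(-1.0982) = 6.9 K.

6.9 K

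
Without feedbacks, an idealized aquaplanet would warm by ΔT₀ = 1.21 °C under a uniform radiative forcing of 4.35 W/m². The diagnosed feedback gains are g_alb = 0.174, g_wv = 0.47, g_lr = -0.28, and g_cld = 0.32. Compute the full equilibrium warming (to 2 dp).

3.83 °C

Total gain g = 0.174 + 0.47 − 0.28 + 0.32 = 0.684.
Amplification A = 1/(1 − 0.684) = 3.165.
ΔT = 1.21 × 3.165 = 3.83 °C.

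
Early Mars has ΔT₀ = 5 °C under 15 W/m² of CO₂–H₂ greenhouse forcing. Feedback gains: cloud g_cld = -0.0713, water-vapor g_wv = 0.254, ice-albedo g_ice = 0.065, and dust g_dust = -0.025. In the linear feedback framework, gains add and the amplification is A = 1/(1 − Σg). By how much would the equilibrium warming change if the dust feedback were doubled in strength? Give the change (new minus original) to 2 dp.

Original: g = 0.2227, ΔT = 5/(1−0.2227) = 6.4325 °C.
With doubled dust: g' = 0.1977, ΔT' = 5/(1−0.1977) = 6.2321 °C.
Change = 6.2321 − 6.4325 = -0.20 °C.

-0.20 °C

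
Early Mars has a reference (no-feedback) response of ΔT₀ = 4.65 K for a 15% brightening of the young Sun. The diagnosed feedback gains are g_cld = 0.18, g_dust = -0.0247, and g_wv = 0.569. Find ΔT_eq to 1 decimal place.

16.9 K

Total gain g = 0.18 − 0.0247 + 0.569 = 0.7243.
Amplification A = 1/(1 − 0.7243) = 3.627.
ΔT = 4.65 × 3.627 = 16.9 K.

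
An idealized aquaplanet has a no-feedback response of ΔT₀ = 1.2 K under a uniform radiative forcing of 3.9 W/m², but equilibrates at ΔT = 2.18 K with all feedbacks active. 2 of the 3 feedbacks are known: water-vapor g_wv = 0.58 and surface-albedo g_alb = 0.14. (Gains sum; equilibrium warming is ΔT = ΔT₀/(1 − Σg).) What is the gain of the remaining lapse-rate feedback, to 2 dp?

Amplification A = ΔT/ΔT₀ = 2.18/1.2 = 1.817.
Total gain g = 1 − 1/A = 1 − 1/1.817 = 0.4496.
Known gains sum to 0.58 + 0.14 = 0.72.
g_lr = 0.4496 − 0.72 = -0.27.

-0.27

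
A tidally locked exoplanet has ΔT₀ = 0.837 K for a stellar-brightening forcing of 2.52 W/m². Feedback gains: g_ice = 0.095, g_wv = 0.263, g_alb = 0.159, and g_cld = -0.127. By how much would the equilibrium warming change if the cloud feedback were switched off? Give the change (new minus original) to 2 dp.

0.36 K

Original: g = 0.39, ΔT = 0.837/(1−0.39) = 1.3721 K.
Without cloud: g' = 0.517, ΔT' = 0.837/(1−0.517) = 1.7329 K.
Change = 1.7329 − 1.3721 = 0.36 K.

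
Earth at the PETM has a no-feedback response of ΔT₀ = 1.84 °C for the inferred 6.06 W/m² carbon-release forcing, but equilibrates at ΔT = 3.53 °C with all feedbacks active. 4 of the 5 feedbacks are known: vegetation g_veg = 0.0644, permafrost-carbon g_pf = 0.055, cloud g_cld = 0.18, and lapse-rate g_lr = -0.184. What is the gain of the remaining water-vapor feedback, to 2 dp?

Amplification A = ΔT/ΔT₀ = 3.53/1.84 = 1.918.
Total gain g = 1 − 1/A = 1 − 1/1.918 = 0.4786.
Known gains sum to 0.0644 + 0.055 + 0.18 − 0.184 = 0.1154.
g_wv = 0.4786 − 0.1154 = 0.36.

0.36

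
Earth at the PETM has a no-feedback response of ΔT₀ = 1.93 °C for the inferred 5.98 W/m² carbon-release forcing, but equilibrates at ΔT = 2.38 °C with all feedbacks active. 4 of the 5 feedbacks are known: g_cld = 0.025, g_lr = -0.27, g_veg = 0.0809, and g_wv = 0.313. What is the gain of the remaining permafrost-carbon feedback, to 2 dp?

0.04

Amplification A = ΔT/ΔT₀ = 2.38/1.93 = 1.233.
Total gain g = 1 − 1/A = 1 − 1/1.233 = 0.189.
Known gains sum to 0.025 − 0.27 + 0.0809 + 0.313 = 0.1489.
g_pf = 0.189 − 0.1489 = 0.04.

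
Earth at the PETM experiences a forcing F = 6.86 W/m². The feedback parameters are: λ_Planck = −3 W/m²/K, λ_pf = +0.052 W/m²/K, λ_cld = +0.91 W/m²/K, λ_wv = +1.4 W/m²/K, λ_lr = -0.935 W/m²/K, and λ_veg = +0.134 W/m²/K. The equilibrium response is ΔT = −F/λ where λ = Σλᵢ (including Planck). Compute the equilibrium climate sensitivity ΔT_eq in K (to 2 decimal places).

4.77 K

Net feedback parameter λ = (−3) + (+0.052) + (+0.91) + (+1.4) + (-0.935) + (+0.134) = -1.439 W/m²/K.
ΔT = −F/λ = −6.86/(-1.439) = 4.77 K.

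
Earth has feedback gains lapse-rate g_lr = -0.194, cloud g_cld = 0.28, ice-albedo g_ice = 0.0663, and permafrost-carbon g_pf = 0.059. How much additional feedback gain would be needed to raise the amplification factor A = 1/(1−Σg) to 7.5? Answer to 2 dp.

Current total gain = 0.2113.
Target gain for A = 7.5: g* = 1 − 1/7.5 = 0.8667.
Additional gain needed = 0.8667 − 0.2113 = 0.66.

0.66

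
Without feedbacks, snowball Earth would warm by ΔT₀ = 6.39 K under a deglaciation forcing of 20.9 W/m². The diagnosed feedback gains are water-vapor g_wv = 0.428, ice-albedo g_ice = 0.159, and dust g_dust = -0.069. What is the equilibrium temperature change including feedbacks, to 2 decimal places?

Total gain g = 0.428 + 0.159 − 0.069 = 0.518.
Amplification A = 1/(1 − 0.518) = 2.075.
ΔT = 6.39 × 2.075 = 13.26 K.

13.26 K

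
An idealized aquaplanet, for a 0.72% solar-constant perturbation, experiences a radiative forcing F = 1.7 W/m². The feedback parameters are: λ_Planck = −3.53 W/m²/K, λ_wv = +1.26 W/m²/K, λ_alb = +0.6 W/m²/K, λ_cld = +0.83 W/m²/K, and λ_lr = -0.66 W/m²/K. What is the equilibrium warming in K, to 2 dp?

Net feedback parameter λ = (−3.53) + (+1.26) + (+0.6) + (+0.83) + (-0.66) = -1.5 W/m²/K.
ΔT = −F/λ = −1.7/(-1.5) = 1.13 K.

1.13 K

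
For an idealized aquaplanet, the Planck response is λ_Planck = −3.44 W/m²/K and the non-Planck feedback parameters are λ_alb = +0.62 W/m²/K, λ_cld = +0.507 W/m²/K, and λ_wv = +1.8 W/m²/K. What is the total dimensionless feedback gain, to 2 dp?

0.85

Convert to gains: g_alb = 0.62/3.44 = 0.1802; g_cld = 0.507/3.44 = 0.1474; g_wv = 1.8/3.44 = 0.5233.
Total gain g = 0.8509.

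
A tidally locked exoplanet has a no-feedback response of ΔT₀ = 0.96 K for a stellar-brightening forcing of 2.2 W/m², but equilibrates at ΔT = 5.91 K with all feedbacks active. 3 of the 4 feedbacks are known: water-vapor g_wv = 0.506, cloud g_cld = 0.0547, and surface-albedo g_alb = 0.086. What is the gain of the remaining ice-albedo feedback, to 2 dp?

0.19

Amplification A = ΔT/ΔT₀ = 5.91/0.96 = 6.156.
Total gain g = 1 − 1/A = 1 − 1/6.156 = 0.8376.
Known gains sum to 0.506 + 0.0547 + 0.086 = 0.6467.
g_ice = 0.8376 − 0.6467 = 0.19.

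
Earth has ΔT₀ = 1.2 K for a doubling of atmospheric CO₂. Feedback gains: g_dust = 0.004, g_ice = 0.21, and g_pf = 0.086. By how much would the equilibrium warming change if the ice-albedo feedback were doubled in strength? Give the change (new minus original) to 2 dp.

Original: g = 0.3, ΔT = 1.2/(1−0.3) = 1.7143 K.
With doubled ice-albedo: g' = 0.51, ΔT' = 1.2/(1−0.51) = 2.4490 K.
Change = 2.4490 − 1.7143 = 0.73 K.

0.73 K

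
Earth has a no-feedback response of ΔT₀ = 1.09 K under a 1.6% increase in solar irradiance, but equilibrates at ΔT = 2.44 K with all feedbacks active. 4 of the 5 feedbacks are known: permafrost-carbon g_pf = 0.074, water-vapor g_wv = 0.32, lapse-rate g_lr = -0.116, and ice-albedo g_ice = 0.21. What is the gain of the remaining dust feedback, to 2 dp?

Amplification A = ΔT/ΔT₀ = 2.44/1.09 = 2.239.
Total gain g = 1 − 1/A = 1 − 1/2.239 = 0.5534.
Known gains sum to 0.074 + 0.32 − 0.116 + 0.21 = 0.488.
g_dust = 0.5534 − 0.488 = 0.07.

0.07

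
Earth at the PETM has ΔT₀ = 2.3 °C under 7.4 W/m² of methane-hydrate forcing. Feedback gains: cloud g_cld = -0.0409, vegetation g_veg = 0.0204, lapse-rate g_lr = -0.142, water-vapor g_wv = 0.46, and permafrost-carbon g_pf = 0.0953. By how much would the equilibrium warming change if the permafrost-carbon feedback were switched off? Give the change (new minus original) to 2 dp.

-0.51 °C

Original: g = 0.3928, ΔT = 2.3/(1−0.3928) = 3.7879 °C.
Without permafrost-carbon: g' = 0.2975, ΔT' = 2.3/(1−0.2975) = 3.2740 °C.
Change = 3.2740 − 3.7879 = -0.51 °C.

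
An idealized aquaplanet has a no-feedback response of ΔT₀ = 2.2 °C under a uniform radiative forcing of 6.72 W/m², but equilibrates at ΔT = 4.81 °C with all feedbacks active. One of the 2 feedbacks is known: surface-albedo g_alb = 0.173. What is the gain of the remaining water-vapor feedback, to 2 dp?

Amplification A = ΔT/ΔT₀ = 4.81/2.2 = 2.186.
Total gain g = 1 − 1/A = 1 − 1/2.186 = 0.5425.
The known gain is 0.173.
g_wv = 0.5425 − 0.173 = 0.37.

0.37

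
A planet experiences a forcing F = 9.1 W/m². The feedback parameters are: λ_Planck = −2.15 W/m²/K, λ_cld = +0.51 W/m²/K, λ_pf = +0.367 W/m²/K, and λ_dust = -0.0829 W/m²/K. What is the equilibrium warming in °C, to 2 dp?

Net feedback parameter λ = (−2.15) + (+0.51) + (+0.367) + (-0.0829) = -1.3559 W/m²/K.
ΔT = −F/λ = −9.1/(-1.3559) = 6.71 °C.

6.71 °C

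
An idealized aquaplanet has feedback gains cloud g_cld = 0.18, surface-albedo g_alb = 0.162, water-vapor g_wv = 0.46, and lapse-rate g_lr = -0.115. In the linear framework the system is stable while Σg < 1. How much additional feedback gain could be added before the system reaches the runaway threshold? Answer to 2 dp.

0.31

Current total gain = 0.18 + 0.162 + 0.46 − 0.115 = 0.687.
Margin to runaway = 1 − 0.687 = 0.31.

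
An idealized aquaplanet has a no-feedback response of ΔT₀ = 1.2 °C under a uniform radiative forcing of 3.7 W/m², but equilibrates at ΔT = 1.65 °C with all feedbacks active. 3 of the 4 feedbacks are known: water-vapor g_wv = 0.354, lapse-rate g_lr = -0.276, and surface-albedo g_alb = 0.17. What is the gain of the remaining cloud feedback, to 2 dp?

Amplification A = ΔT/ΔT₀ = 1.65/1.2 = 1.375.
Total gain g = 1 − 1/A = 1 − 1/1.375 = 0.2727.
Known gains sum to 0.354 − 0.276 + 0.17 = 0.248.
g_cld = 0.2727 − 0.248 = 0.02.

0.02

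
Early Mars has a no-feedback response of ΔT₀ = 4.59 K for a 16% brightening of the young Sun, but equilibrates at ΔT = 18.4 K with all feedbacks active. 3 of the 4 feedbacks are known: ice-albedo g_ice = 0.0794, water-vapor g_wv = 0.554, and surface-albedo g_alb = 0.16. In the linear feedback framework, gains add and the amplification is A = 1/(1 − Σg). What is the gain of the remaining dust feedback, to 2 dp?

-0.04

Amplification A = ΔT/ΔT₀ = 18.4/4.59 = 4.009.
Total gain g = 1 − 1/A = 1 − 1/4.009 = 0.7506.
Known gains sum to 0.0794 + 0.554 + 0.16 = 0.7934.
g_dust = 0.7506 − 0.7934 = -0.04.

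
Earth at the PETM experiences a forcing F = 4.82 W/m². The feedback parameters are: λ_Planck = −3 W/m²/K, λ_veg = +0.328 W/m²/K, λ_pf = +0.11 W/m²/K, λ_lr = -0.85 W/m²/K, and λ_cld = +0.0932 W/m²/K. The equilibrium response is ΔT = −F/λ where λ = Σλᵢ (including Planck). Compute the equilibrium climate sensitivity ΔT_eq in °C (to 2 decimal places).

1.45 °C

Net feedback parameter λ = (−3) + (+0.328) + (+0.11) + (-0.85) + (+0.0932) = -3.3188 W/m²/K.
ΔT = −F/λ = −4.82/(-3.3188) = 1.45 °C.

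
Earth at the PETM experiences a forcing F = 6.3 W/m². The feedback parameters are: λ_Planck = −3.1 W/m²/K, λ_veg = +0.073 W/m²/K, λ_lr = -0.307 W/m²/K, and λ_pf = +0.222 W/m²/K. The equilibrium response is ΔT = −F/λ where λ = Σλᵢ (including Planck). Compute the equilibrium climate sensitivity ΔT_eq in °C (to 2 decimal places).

Net feedback parameter λ = (−3.1) + (+0.073) + (-0.307) + (+0.222) = -3.112 W/m²/K.
ΔT = −F/λ = −6.3/(-3.112) = 2.02 °C.

2.02 °C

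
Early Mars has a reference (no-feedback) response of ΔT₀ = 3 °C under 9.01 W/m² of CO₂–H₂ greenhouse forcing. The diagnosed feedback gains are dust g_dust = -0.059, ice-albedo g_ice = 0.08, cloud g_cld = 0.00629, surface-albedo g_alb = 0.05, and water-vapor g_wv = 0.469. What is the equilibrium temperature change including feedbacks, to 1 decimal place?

6.6 °C

Total gain g = -0.059 + 0.08 + 0.00629 + 0.05 + 0.469 = 0.54629.
Amplification A = 1/(1 − 0.54629) = 2.204.
ΔT = 3 × 2.204 = 6.6 °C.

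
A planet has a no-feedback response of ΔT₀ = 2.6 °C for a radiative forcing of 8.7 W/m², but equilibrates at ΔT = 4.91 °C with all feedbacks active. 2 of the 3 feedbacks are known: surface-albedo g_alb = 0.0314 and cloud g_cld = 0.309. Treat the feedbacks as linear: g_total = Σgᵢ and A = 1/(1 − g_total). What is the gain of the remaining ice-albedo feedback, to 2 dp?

0.13

Amplification A = ΔT/ΔT₀ = 4.91/2.6 = 1.888.
Total gain g = 1 − 1/A = 1 − 1/1.888 = 0.4703.
Known gains sum to 0.0314 + 0.309 = 0.3404.
g_ice = 0.4703 − 0.3404 = 0.13.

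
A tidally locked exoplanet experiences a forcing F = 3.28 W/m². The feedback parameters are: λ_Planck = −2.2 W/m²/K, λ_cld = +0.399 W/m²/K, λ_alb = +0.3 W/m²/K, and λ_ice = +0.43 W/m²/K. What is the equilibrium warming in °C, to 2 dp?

Net feedback parameter λ = (−2.2) + (+0.399) + (+0.3) + (+0.43) = -1.071 W/m²/K.
ΔT = −F/λ = −3.28/(-1.071) = 3.06 °C.

3.06 °C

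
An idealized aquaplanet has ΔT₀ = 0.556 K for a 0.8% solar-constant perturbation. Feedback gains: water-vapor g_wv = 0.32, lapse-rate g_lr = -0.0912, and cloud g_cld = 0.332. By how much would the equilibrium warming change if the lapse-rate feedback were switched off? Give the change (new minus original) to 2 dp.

Original: g = 0.5608, ΔT = 0.556/(1−0.5608) = 1.2659 K.
Without lapse-rate: g' = 0.652, ΔT' = 0.556/(1−0.652) = 1.5977 K.
Change = 1.5977 − 1.2659 = 0.33 K.

0.33 K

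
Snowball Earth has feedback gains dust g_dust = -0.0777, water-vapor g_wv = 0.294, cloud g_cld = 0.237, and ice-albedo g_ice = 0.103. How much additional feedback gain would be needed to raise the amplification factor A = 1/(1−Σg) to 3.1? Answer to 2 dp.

0.12

Current total gain = 0.5563.
Target gain for A = 3.1: g* = 1 − 1/3.1 = 0.6774.
Additional gain needed = 0.6774 − 0.5563 = 0.12.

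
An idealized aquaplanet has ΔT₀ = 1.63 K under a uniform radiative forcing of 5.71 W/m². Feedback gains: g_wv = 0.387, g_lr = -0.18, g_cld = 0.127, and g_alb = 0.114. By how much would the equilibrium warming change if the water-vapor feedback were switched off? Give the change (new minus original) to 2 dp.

-1.22 K

Original: g = 0.448, ΔT = 1.63/(1−0.448) = 2.9529 K.
Without water-vapor: g' = 0.061, ΔT' = 1.63/(1−0.061) = 1.7359 K.
Change = 1.7359 − 2.9529 = -1.22 K.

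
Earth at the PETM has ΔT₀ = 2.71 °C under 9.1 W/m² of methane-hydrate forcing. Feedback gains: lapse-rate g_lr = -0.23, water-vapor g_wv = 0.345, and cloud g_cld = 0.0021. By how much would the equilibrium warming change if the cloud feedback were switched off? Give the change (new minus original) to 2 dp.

Original: g = 0.1171, ΔT = 2.71/(1−0.1171) = 3.0694 °C.
Without cloud: g' = 0.115, ΔT' = 2.71/(1−0.115) = 3.0621 °C.
Change = 3.0621 − 3.0694 = -0.01 °C.

-0.01 °C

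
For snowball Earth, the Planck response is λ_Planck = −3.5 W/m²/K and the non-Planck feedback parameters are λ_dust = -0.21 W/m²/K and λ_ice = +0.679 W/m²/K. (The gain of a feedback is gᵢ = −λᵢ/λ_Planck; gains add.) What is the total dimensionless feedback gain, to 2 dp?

0.13

Convert to gains: g_dust = -0.21/3.5 = -0.06; g_ice = 0.679/3.5 = 0.194.
Total gain g = 0.134.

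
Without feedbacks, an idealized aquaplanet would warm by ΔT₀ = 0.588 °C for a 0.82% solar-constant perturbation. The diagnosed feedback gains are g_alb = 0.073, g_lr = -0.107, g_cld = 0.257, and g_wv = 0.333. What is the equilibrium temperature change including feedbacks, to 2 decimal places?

1.32 °C

Total gain g = 0.073 − 0.107 + 0.257 + 0.333 = 0.556.
Amplification A = 1/(1 − 0.556) = 2.252.
ΔT = 0.588 × 2.252 = 1.32 °C.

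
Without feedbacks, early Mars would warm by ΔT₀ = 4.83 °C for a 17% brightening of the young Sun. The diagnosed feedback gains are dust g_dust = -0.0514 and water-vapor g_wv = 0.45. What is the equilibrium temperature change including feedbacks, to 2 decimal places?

8.03 °C

Total gain g = -0.0514 + 0.45 = 0.3986.
Amplification A = 1/(1 − 0.3986) = 1.663.
ΔT = 4.83 × 1.663 = 8.03 °C.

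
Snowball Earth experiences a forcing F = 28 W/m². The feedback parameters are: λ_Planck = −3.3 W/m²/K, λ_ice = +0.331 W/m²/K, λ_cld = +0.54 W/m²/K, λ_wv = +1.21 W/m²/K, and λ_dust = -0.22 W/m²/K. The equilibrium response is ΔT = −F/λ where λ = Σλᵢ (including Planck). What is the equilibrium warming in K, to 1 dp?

Net feedback parameter λ = (−3.3) + (+0.331) + (+0.54) + (+1.21) + (-0.22) = -1.439 W/m²/K.
ΔT = −F/λ = −28/(-1.439) = 19.5 K.

19.5 K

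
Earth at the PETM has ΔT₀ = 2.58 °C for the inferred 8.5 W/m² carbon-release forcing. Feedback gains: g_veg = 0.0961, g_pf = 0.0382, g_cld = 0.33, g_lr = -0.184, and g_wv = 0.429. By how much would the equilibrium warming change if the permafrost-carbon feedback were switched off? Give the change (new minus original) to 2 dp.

Original: g = 0.7093, ΔT = 2.58/(1−0.7093) = 8.8751 °C.
Without permafrost-carbon: g' = 0.6711, ΔT' = 2.58/(1−0.6711) = 7.8443 °C.
Change = 7.8443 − 8.8751 = -1.03 °C.

-1.03 °C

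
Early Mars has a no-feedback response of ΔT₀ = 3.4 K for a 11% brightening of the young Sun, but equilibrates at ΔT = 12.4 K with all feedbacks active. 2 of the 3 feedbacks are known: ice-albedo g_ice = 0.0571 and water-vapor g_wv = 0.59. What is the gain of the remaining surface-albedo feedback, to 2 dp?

Amplification A = ΔT/ΔT₀ = 12.4/3.4 = 3.647.
Total gain g = 1 − 1/A = 1 − 1/3.647 = 0.7258.
Known gains sum to 0.0571 + 0.59 = 0.6471.
g_alb = 0.7258 − 0.6471 = 0.08.

0.08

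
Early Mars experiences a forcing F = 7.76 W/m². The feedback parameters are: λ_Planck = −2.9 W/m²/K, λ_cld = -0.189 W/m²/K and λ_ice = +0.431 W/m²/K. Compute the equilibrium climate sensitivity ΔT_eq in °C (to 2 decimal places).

Net feedback parameter λ = (−2.9) + (-0.189) + (+0.431) = -2.658 W/m²/K.
ΔT = −F/λ = −7.76/(-2.658) = 2.92 °C.

2.92 °C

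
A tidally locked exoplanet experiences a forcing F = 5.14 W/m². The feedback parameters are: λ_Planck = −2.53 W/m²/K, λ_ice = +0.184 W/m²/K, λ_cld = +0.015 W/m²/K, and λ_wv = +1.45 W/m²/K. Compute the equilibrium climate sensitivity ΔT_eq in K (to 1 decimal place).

5.8 K

Net feedback parameter λ = (−2.53) + (+0.184) + (+0.015) + (+1.45) = -0.881 W/m²/K.
ΔT = −F/λ = −5.14/(-0.881) = 5.8 K.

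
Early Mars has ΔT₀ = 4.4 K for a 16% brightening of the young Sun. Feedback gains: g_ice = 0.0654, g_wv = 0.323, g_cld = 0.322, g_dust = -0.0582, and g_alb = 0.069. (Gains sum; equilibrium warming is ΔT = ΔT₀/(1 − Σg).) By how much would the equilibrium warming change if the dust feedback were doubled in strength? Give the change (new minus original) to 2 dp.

Original: g = 0.7212, ΔT = 4.4/(1−0.7212) = 15.7819 K.
With doubled dust: g' = 0.663, ΔT' = 4.4/(1−0.663) = 13.0564 K.
Change = 13.0564 − 15.7819 = -2.73 K.

-2.73 K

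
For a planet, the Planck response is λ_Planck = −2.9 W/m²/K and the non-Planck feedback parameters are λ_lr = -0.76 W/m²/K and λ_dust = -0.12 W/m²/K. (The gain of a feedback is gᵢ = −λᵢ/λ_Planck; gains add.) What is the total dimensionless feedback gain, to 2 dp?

-0.30

Convert to gains: g_lr = -0.76/2.9 = -0.2621; g_dust = -0.12/2.9 = -0.04138.
Total gain g = -0.30348.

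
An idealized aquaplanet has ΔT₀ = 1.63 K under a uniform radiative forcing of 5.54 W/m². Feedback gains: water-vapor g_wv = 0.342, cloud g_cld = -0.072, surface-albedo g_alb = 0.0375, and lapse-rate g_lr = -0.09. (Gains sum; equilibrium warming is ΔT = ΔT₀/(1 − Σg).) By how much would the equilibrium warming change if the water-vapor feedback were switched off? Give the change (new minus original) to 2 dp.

-0.63 K

Original: g = 0.2175, ΔT = 1.63/(1−0.2175) = 2.0831 K.
Without water-vapor: g' = -0.1245, ΔT' = 1.63/(1+0.1245) = 1.4495 K.
Change = 1.4495 − 2.0831 = -0.63 K.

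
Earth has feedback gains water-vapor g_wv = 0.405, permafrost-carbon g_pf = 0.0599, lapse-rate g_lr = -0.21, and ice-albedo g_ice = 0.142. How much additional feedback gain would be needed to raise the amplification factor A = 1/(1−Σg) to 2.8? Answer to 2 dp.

0.25

Current total gain = 0.3969.
Target gain for A = 2.8: g* = 1 − 1/2.8 = 0.6429.
Additional gain needed = 0.6429 − 0.3969 = 0.25.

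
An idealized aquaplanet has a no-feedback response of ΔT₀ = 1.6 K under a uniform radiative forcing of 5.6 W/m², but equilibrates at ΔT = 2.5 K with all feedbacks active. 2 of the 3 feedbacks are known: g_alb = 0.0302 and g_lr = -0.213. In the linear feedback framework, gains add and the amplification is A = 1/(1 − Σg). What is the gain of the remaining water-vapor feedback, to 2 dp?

0.54

Amplification A = ΔT/ΔT₀ = 2.5/1.6 = 1.562.
Total gain g = 1 − 1/A = 1 − 1/1.562 = 0.3598.
Known gains sum to 0.0302 − 0.213 = -0.1828.
g_wv = 0.3598 + 0.1828 = 0.54.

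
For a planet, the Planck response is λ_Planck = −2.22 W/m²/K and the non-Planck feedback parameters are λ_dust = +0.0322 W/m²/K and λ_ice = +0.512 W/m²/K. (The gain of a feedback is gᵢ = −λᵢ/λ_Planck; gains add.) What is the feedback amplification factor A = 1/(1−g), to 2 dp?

Convert to gains: g_dust = 0.0322/2.22 = 0.0145; g_ice = 0.512/2.22 = 0.2306.
Total gain g = 0.2451.
A = 1/(1 − 0.2451) = 1.32.

1.32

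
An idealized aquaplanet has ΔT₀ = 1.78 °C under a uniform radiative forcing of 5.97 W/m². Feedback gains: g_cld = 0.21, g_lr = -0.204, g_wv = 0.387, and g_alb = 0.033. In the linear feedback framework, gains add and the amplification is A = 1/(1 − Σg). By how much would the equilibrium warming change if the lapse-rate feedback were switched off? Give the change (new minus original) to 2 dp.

1.71 °C

Original: g = 0.426, ΔT = 1.78/(1−0.426) = 3.1010 °C.
Without lapse-rate: g' = 0.63, ΔT' = 1.78/(1−0.63) = 4.8108 °C.
Change = 4.8108 − 3.1010 = 1.71 °C.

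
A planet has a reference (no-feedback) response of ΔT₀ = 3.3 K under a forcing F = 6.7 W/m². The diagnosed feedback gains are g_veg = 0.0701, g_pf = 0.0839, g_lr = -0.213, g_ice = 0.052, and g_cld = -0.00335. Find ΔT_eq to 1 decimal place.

3.3 K

Total gain g = 0.0701 + 0.0839 − 0.213 + 0.052 − 0.00335 = -0.01035.
Amplification A = 1/(1 + 0.01035) = 0.9898.
ΔT = 3.3 × 0.9898 = 3.3 K.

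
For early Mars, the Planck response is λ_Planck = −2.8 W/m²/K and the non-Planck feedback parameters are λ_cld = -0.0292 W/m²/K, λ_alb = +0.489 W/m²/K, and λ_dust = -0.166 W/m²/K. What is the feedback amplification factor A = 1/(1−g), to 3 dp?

1.117

Convert to gains: g_cld = -0.0292/2.8 = -0.01043; g_alb = 0.489/2.8 = 0.1746; g_dust = -0.166/2.8 = -0.05929.
Total gain g = 0.10488.
A = 1/(1 − 0.10488) = 1.117.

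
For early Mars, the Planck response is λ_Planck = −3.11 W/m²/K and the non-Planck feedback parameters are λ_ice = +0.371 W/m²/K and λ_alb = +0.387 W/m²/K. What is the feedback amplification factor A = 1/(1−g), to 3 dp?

1.322

Convert to gains: g_ice = 0.371/3.11 = 0.1193; g_alb = 0.387/3.11 = 0.1244.
Total gain g = 0.2437.
A = 1/(1 − 0.2437) = 1.322.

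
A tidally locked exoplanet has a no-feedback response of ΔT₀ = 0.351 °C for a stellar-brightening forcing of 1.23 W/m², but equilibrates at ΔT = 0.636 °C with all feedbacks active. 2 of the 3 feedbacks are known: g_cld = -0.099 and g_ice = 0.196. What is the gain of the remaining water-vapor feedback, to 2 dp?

Amplification A = ΔT/ΔT₀ = 0.636/0.351 = 1.812.
Total gain g = 1 − 1/A = 1 − 1/1.812 = 0.4481.
Known gains sum to -0.099 + 0.196 = 0.097.
g_wv = 0.4481 − 0.097 = 0.35.

0.35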